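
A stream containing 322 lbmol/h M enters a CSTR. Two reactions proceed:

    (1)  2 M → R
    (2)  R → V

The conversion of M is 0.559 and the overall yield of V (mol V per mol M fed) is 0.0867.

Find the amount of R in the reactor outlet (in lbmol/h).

Conversion of M: M consumed = 2ξ₁ = 0.559 × 322 → ξ₁ = 90 lbmol/h.
Yield of V: 1ξ₂ / 322 = 0.0867 → ξ₂ = 27.92 lbmol/h.
Outlet amounts (n = n₀ + Σ ν·ξ):
  M: 322 − 2(90) = 142
  R: 0 + 1(90) − 1(27.92) = 62.08
  V: 0 + 1(27.92) = 27.92

62.1 lbmol/h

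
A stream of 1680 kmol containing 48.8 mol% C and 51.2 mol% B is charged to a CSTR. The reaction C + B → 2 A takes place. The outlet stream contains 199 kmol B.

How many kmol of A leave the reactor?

For B: n = n₀ − 1ξ → 199 = 860.2 − 1ξ, giving ξ = 661.2 kmol.
Outlet amounts (n = n₀ + ν ξ):
  C: 819.8 − 1(661.2) = 158.7
  B: 860.2 − 1(661.2) = 199
  A: 0 + 2(661.2) = 1322

1320 kmol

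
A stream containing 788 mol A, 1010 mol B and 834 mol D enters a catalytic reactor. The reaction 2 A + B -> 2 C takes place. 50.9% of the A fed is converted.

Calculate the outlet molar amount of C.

401 mol

A reacted = 0.509 × 788 = 401.1 mol; ν_A = −2, so ξ = 401.1/2 = 200.5 mol.
Outlet amounts (n = n₀ + ν ξ):
  A: 788 − 2(200.5) = 386.9
  B: 1010 − 1(200.5) = 809.5
  C: 0 + 2(200.5) = 401.1
  D: 834 (inert)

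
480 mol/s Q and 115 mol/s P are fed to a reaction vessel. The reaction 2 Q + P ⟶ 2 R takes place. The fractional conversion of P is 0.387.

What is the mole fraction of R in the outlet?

P reacted = 0.387 × 115 = 44.51 mol/s; ν_P = −1, so ξ = 44.51/1 = 44.51 mol/s.
Outlet amounts (n = n₀ + ν ξ):
  Q: 480 − 2(44.51) = 391
  P: 115 − 1(44.51) = 70.5
  R: 0 + 2(44.51) = 89.01
Total out = 550.5 mol/s; y_R = 89.01 / 550.5 = 0.1617.

0.162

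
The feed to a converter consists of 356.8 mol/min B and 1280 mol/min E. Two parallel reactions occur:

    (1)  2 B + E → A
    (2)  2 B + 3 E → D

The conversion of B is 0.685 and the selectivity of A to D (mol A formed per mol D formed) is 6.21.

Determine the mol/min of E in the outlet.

1120 mol/min

Conversion of B: B consumed = 0.685 × 356.8 = 244.4 mol/min = 2ξ₁ + 2ξ₂.
Selectivity: 1ξ₁ / (1ξ₂) = 6.21 → ξ₁ = 6.21 ξ₂.
Substitute: (2·6.21 + 2) ξ₂ = 244.4 → ξ₂ = 16.95 mol/min, ξ₁ = 105.3 mol/min.
Outlet amounts (n = n₀ + Σ ν·ξ):
  B: 356.8 − 2(105.3) − 2(16.95) = 112.4
  E: 1280 − 1(105.3) − 3(16.95) = 1124
  A: 0 + 1(105.3) = 105.3
  D: 0 + 1(16.95) = 16.95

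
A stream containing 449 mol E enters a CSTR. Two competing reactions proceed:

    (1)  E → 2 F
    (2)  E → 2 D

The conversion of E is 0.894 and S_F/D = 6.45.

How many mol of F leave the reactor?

695 mol

Conversion of E: E consumed = 0.894 × 449 = 401.4 mol = 1ξ₁ + 1ξ₂.
Selectivity: 2ξ₁ / (2ξ₂) = 6.45 → ξ₁ = 6.45 ξ₂.
Substitute: (1·6.45 + 1) ξ₂ = 401.4 → ξ₂ = 53.88 mol, ξ₁ = 347.5 mol.
Outlet amounts (n = n₀ + Σ ν·ξ):
  E: 449 − 1(347.5) − 1(53.88) = 47.59
  F: 0 + 2(347.5) = 695.1
  D: 0 + 2(53.88) = 107.8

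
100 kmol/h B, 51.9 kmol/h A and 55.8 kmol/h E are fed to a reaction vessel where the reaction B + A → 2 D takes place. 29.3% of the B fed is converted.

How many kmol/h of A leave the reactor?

22.6 kmol/h

B reacted = 0.293 × 100 = 29.3 kmol/h; ν_B = −1, so ξ = 29.3/1 = 29.3 kmol/h.
Outlet amounts (n = n₀ + ν ξ):
  B: 100 − 1(29.3) = 70.7
  A: 51.9 − 1(29.3) = 22.6
  D: 0 + 2(29.3) = 58.6
  E: 55.8 (inert)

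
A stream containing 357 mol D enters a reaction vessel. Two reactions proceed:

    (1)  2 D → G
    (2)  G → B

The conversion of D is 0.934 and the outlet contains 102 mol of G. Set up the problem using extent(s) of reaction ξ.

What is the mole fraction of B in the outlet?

Conversion of D: D consumed = 2ξ₁ = 0.934 × 357 → ξ₁ = 166.7 mol.
G balance: n_G = 0 + 1ξ₁ − 1ξ₂ = 102 → ξ₂ = (1·166.7 − 102)/1 = 64.72 mol.
Outlet amounts (n = n₀ + Σ ν·ξ):
  D: 357 − 2(166.7) = 23.56
  G: 0 + 1(166.7) − 1(64.72) = 102
  B: 0 + 1(64.72) = 64.72
Total out = 190.3 mol; y_B = 64.72 / 190.3 = 0.3401.

0.34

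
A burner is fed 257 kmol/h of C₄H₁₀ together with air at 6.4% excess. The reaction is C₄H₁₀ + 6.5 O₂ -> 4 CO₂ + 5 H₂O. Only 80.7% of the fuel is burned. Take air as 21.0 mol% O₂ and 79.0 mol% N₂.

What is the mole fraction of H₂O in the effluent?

0.115

Stoichiometric O₂ = 6.5 × 257 = 1670 kmol/h; O₂ fed = 1670 × 1.064 = 1777 kmol/h.
N₂ fed = 1777 × 79/21 = 6686 kmol/h.
Fuel reacted = 0.807 × 257 → ξ = 207.4 kmol/h.
Outlet (n = n₀ + ν ξ):
  C₄H₁₀: 257 − 1(207.4) = 49.6
  O₂: 1777 − 6.5(207.4) = 429.3
  N₂: 6686 (inert)
  CO₂: 0 + 4(207.4) = 829.6
  H₂O: 0 + 5(207.4) = 1037
Total out = 9032 kmol/h; y_H₂O = 1037 / 9032 = 0.1148.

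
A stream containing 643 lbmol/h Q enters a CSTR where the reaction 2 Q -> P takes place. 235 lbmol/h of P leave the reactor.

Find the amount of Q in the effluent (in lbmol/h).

173 lbmol/h

For P: n = n₀ + 1ξ → 235 = 0 + 1ξ, giving ξ = 235 lbmol/h.
Outlet amounts (n = n₀ + ν ξ):
  Q: 643 − 2(235) = 173
  P: 0 + 1(235) = 235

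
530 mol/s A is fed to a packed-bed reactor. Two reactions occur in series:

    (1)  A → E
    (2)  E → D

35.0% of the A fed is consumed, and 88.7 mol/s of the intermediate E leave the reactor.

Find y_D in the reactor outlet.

Conversion of A: A consumed = 1ξ₁ = 0.35 × 530 → ξ₁ = 185.5 mol/s.
E balance: n_E = 0 + 1ξ₁ − 1ξ₂ = 88.7 → ξ₂ = (1·185.5 − 88.7)/1 = 96.8 mol/s.
Outlet amounts (n = n₀ + Σ ν·ξ):
  A: 530 − 1(185.5) = 344.5
  E: 0 + 1(185.5) − 1(96.8) = 88.7
  D: 0 + 1(96.8) = 96.8
Total out = 530 mol/s; y_D = 96.8 / 530 = 0.1826.

0.183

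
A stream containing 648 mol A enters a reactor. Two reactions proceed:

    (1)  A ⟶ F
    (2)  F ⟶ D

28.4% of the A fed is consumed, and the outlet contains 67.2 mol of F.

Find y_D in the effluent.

Conversion of A: A consumed = 1ξ₁ = 0.284 × 648 → ξ₁ = 184 mol.
F balance: n_F = 0 + 1ξ₁ − 1ξ₂ = 67.2 → ξ₂ = (1·184 − 67.2)/1 = 116.8 mol.
Outlet amounts (n = n₀ + Σ ν·ξ):
  A: 648 − 1(184) = 464
  F: 0 + 1(184) − 1(116.8) = 67.2
  D: 0 + 1(116.8) = 116.8
Total out = 648 mol; y_D = 116.8 / 648 = 0.1803.

0.18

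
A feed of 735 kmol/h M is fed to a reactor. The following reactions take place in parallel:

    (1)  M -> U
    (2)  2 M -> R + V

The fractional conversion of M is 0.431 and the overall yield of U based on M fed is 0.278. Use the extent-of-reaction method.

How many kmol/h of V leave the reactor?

56.2 kmol/h

Yield of U: 1ξ₁ / 735 = 0.278 → ξ₁ = 204.3 kmol/h.
Conversion of M: 1ξ₁ + 2ξ₂ = 0.431 × 735 = 316.8 → ξ₂ = 56.23 kmol/h.
Outlet amounts (n = n₀ + Σ ν·ξ):
  M: 735 − 1(204.3) − 2(56.23) = 418.2
  U: 0 + 1(204.3) = 204.3
  R: 0 + 1(56.23) = 56.23
  V: 0 + 1(56.23) = 56.23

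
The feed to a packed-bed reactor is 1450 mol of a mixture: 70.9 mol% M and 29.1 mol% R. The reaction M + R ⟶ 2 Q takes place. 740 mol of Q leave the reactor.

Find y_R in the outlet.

For Q: n = n₀ + 2ξ → 740 = 0 + 2ξ, giving ξ = 370 mol.
Outlet amounts (n = n₀ + ν ξ):
  M: 1028 − 1(370) = 658.1
  R: 421.9 − 1(370) = 51.95
  Q: 0 + 2(370) = 740
Total out = 1450 mol; y_R = 51.95 / 1450 = 0.03583.

0.0358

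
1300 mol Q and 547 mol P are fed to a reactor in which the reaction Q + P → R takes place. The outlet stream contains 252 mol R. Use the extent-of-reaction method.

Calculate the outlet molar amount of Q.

For R: n = n₀ + 1ξ → 252 = 0 + 1ξ, giving ξ = 252 mol.
Outlet amounts (n = n₀ + ν ξ):
  Q: 1300 − 1(252) = 1048
  P: 547 − 1(252) = 295
  R: 0 + 1(252) = 252

1050 mol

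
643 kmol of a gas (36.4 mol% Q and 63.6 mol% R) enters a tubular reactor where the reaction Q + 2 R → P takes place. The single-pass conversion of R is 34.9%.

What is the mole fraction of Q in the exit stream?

0.325

R reacted = 0.349 × 408.9 = 142.7 kmol; ν_R = −2, so ξ = 142.7/2 = 71.36 kmol.
Outlet amounts (n = n₀ + ν ξ):
  Q: 234.1 − 1(71.36) = 162.7
  R: 408.9 − 2(71.36) = 266.2
  P: 0 + 1(71.36) = 71.36
Total out = 500.3 kmol; y_Q = 162.7 / 500.3 = 0.3252.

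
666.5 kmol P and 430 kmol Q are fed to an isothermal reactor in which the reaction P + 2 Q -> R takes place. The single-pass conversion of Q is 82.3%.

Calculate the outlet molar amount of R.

177 kmol

Q reacted = 0.823 × 430 = 353.9 kmol; ν_Q = −2, so ξ = 353.9/2 = 176.9 kmol.
Outlet amounts (n = n₀ + ν ξ):
  P: 666.5 − 1(176.9) = 489.6
  Q: 430 − 2(176.9) = 76.11
  R: 0 + 1(176.9) = 176.9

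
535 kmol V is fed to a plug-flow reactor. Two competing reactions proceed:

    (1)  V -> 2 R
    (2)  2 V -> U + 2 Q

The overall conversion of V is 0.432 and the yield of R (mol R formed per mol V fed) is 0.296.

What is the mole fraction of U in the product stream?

Yield of R: 2ξ₁ / 535 = 0.296 → ξ₁ = 79.18 kmol.
Conversion of V: 1ξ₁ + 2ξ₂ = 0.432 × 535 = 231.1 → ξ₂ = 75.97 kmol.
Outlet amounts (n = n₀ + Σ ν·ξ):
  V: 535 − 1(79.18) − 2(75.97) = 303.9
  R: 0 + 2(79.18) = 158.4
  U: 0 + 1(75.97) = 75.97
  Q: 0 + 2(75.97) = 151.9
Total out = 690.1 kmol; y_U = 75.97 / 690.1 = 0.1101.

0.11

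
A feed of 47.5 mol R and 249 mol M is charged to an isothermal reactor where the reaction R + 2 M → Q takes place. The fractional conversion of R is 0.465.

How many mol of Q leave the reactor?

22.1 mol

R reacted = 0.465 × 47.5 = 22.09 mol; ν_R = −1, so ξ = 22.09/1 = 22.09 mol.
Outlet amounts (n = n₀ + ν ξ):
  R: 47.5 − 1(22.09) = 25.41
  M: 249 − 2(22.09) = 204.8
  Q: 0 + 1(22.09) = 22.09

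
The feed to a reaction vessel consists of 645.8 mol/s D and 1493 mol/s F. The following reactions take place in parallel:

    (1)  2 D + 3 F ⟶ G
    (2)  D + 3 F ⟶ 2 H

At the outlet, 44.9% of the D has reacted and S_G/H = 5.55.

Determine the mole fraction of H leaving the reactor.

Conversion of D: D consumed = 0.449 × 645.8 = 290 mol/s = 2ξ₁ + 1ξ₂.
Selectivity: 1ξ₁ / (2ξ₂) = 5.55 → ξ₁ = 11.1 ξ₂.
Substitute: (2·11.1 + 1) ξ₂ = 290 → ξ₂ = 12.5 mol/s, ξ₁ = 138.7 mol/s.
Outlet amounts (n = n₀ + Σ ν·ξ):
  D: 645.8 − 2(138.7) − 1(12.5) = 355.8
  F: 1493 − 3(138.7) − 3(12.5) = 1039
  G: 0 + 1(138.7) = 138.7
  H: 0 + 2(12.5) = 25
Total out = 1559 mol/s; y_H = 25 / 1559 = 0.01604.

0.016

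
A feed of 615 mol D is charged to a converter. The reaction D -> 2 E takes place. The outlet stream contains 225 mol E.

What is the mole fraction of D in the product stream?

For E: n = n₀ + 2ξ → 225 = 0 + 2ξ, giving ξ = 112.5 mol.
Outlet amounts (n = n₀ + ν ξ):
  D: 615 − 1(112.5) = 502.5
  E: 0 + 2(112.5) = 225
Total out = 727.5 mol; y_D = 502.5 / 727.5 = 0.6907.

0.691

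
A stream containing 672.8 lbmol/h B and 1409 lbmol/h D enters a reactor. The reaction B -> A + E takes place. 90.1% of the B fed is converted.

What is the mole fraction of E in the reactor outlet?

0.226

B reacted = 0.901 × 672.8 = 606.2 lbmol/h; ν_B = −1, so ξ = 606.2/1 = 606.2 lbmol/h.
Outlet amounts (n = n₀ + ν ξ):
  B: 672.8 − 1(606.2) = 66.61
  A: 0 + 1(606.2) = 606.2
  E: 0 + 1(606.2) = 606.2
  D: 1409 (inert)
Total out = 2688 lbmol/h; y_E = 606.2 / 2688 = 0.2255.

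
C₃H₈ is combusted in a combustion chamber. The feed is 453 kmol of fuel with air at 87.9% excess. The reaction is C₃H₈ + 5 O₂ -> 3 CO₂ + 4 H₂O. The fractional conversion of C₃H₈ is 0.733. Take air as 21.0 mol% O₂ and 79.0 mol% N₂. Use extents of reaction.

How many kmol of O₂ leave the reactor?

Stoichiometric O₂ = 5 × 453 = 2265 kmol; O₂ fed = 2265 × 1.879 = 4256 kmol.
N₂ fed = 4256 × 79/21 = 16010 kmol.
Fuel reacted = 0.733 × 453 → ξ = 332 kmol.
Outlet (n = n₀ + ν ξ):
  C₃H₈: 453 − 1(332) = 121
  O₂: 4256 − 5(332) = 2596
  N₂: 16010 (inert)
  CO₂: 0 + 3(332) = 996.1
  H₂O: 0 + 4(332) = 1328

2600 kmol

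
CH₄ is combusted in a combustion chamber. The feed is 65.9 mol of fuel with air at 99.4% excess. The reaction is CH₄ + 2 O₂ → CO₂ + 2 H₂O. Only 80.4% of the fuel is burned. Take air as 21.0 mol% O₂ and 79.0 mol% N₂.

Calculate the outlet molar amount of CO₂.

Stoichiometric O₂ = 2 × 65.9 = 131.8 mol; O₂ fed = 131.8 × 1.994 = 262.8 mol.
N₂ fed = 262.8 × 79/21 = 988.7 mol.
Fuel reacted = 0.804 × 65.9 → ξ = 52.98 mol.
Outlet (n = n₀ + ν ξ):
  CH₄: 65.9 − 1(52.98) = 12.92
  O₂: 262.8 − 2(52.98) = 156.8
  N₂: 988.7 (inert)
  CO₂: 0 + 1(52.98) = 52.98
  H₂O: 0 + 2(52.98) = 106

53 mol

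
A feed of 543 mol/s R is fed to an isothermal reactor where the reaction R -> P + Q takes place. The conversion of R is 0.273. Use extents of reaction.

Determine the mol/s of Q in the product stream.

R reacted = 0.273 × 543 = 148.2 mol/s; ν_R = −1, so ξ = 148.2/1 = 148.2 mol/s.
Outlet amounts (n = n₀ + ν ξ):
  R: 543 − 1(148.2) = 394.8
  P: 0 + 1(148.2) = 148.2
  Q: 0 + 1(148.2) = 148.2

148 mol/s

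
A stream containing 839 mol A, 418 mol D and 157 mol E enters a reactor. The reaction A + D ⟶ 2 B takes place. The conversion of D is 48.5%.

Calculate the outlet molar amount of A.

D reacted = 0.485 × 418 = 202.7 mol; ν_D = −1, so ξ = 202.7/1 = 202.7 mol.
Outlet amounts (n = n₀ + ν ξ):
  A: 839 − 1(202.7) = 636.3
  D: 418 − 1(202.7) = 215.3
  B: 0 + 2(202.7) = 405.5
  E: 157 (inert)

636 mol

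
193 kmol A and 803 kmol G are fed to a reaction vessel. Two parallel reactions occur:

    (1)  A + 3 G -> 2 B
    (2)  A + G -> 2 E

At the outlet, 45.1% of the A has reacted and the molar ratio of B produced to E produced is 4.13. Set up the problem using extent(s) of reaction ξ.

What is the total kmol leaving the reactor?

Conversion of A: A consumed = 0.451 × 193 = 87.04 kmol = 1ξ₁ + 1ξ₂.
Selectivity: 2ξ₁ / (2ξ₂) = 4.13 → ξ₁ = 4.13 ξ₂.
Substitute: (1·4.13 + 1) ξ₂ = 87.04 → ξ₂ = 16.97 kmol, ξ₁ = 70.08 kmol.
Outlet amounts (n = n₀ + Σ ν·ξ):
  A: 193 − 1(70.08) − 1(16.97) = 106
  G: 803 − 3(70.08) − 1(16.97) = 575.8
  B: 0 + 2(70.08) = 140.2
  E: 0 + 2(16.97) = 33.93
Total out = 106 + 575.8 + 140.2 + 33.93 = 855.8 kmol.

856 kmol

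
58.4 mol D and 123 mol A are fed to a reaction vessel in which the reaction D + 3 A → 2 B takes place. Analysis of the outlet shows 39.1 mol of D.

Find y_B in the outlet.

For D: n = n₀ − 1ξ → 39.1 = 58.4 − 1ξ, giving ξ = 19.3 mol.
Outlet amounts (n = n₀ + ν ξ):
  D: 58.4 − 1(19.3) = 39.1
  A: 123 − 3(19.3) = 65.1
  B: 0 + 2(19.3) = 38.6
Total out = 142.8 mol; y_B = 38.6 / 142.8 = 0.2703.

0.27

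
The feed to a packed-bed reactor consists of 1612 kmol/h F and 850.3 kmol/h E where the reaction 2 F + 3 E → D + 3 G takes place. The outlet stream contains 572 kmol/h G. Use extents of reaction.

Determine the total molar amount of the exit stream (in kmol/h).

2270 kmol/h

For G: n = n₀ + 3ξ → 572 = 0 + 3ξ, giving ξ = 190.7 kmol/h.
Outlet amounts (n = n₀ + ν ξ):
  F: 1612 − 2(190.7) = 1231
  E: 850.3 − 3(190.7) = 278.3
  D: 0 + 1(190.7) = 190.7
  G: 0 + 3(190.7) = 572
Total out = 1231 + 278.3 + 190.7 + 572 = 2272 kmol/h.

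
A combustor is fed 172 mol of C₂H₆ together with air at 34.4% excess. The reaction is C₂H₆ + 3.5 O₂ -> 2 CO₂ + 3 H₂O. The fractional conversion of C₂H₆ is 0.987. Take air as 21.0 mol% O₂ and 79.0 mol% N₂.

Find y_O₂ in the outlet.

Stoichiometric O₂ = 3.5 × 172 = 602 mol; O₂ fed = 602 × 1.344 = 809.1 mol.
N₂ fed = 809.1 × 79/21 = 3044 mol.
Fuel reacted = 0.987 × 172 → ξ = 169.8 mol.
Outlet (n = n₀ + ν ξ):
  C₂H₆: 172 − 1(169.8) = 2.236
  O₂: 809.1 − 3.5(169.8) = 214.9
  N₂: 3044 (inert)
  CO₂: 0 + 2(169.8) = 339.5
  H₂O: 0 + 3(169.8) = 509.3
Total out = 4110 mol; y_O₂ = 214.9 / 4110 = 0.05229.

0.0523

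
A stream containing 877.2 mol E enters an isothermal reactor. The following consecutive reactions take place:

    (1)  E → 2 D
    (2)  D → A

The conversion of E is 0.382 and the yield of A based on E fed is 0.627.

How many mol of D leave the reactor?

120 mol

Conversion of E: E consumed = 1ξ₁ = 0.382 × 877.2 → ξ₁ = 335.1 mol.
Yield of A: 1ξ₂ / 877.2 = 0.627 → ξ₂ = 550 mol.
Outlet amounts (n = n₀ + Σ ν·ξ):
  E: 877.2 − 1(335.1) = 542.1
  D: 0 + 2(335.1) − 1(550) = 120.2
  A: 0 + 1(550) = 550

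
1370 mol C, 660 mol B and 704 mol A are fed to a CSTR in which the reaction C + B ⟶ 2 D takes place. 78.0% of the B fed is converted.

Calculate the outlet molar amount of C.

855 mol

B reacted = 0.78 × 660 = 514.8 mol; ν_B = −1, so ξ = 514.8/1 = 514.8 mol.
Outlet amounts (n = n₀ + ν ξ):
  C: 1370 − 1(514.8) = 855.2
  B: 660 − 1(514.8) = 145.2
  D: 0 + 2(514.8) = 1030
  A: 704 (inert)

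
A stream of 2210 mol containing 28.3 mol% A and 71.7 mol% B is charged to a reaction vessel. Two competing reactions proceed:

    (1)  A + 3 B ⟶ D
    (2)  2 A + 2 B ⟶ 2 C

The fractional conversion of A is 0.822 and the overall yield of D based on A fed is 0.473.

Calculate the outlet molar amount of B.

479 mol

Yield of D: 1ξ₁ / 625.4 = 0.473 → ξ₁ = 295.8 mol.
Conversion of A: 1ξ₁ + 2ξ₂ = 0.822 × 625.4 = 514.1 → ξ₂ = 109.1 mol.
Outlet amounts (n = n₀ + Σ ν·ξ):
  A: 625.4 − 1(295.8) − 2(109.1) = 111.3
  B: 1585 − 3(295.8) − 2(109.1) = 478.8
  D: 0 + 1(295.8) = 295.8
  C: 0 + 2(109.1) = 218.3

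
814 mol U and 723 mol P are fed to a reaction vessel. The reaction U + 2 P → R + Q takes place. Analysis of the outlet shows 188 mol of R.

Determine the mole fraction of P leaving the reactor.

0.257

For R: n = n₀ + 1ξ → 188 = 0 + 1ξ, giving ξ = 188 mol.
Outlet amounts (n = n₀ + ν ξ):
  U: 814 − 1(188) = 626
  P: 723 − 2(188) = 347
  R: 0 + 1(188) = 188
  Q: 0 + 1(188) = 188
Total out = 1349 mol; y_P = 347 / 1349 = 0.2572.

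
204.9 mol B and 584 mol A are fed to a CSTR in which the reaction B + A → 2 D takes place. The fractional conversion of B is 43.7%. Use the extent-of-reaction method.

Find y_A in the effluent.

0.627

B reacted = 0.437 × 204.9 = 89.54 mol; ν_B = −1, so ξ = 89.54/1 = 89.54 mol.
Outlet amounts (n = n₀ + ν ξ):
  B: 204.9 − 1(89.54) = 115.4
  A: 584 − 1(89.54) = 494.5
  D: 0 + 2(89.54) = 179.1
Total out = 788.9 mol; y_A = 494.5 / 788.9 = 0.6268.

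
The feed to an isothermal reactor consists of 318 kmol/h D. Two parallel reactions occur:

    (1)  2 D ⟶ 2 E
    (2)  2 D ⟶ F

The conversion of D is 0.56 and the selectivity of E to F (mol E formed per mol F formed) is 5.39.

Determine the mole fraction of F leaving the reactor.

Conversion of D: D consumed = 0.56 × 318 = 178.1 kmol/h = 2ξ₁ + 2ξ₂.
Selectivity: 2ξ₁ / (1ξ₂) = 5.39 → ξ₁ = 2.695 ξ₂.
Substitute: (2·2.695 + 2) ξ₂ = 178.1 → ξ₂ = 24.1 kmol/h, ξ₁ = 64.94 kmol/h.
Outlet amounts (n = n₀ + Σ ν·ξ):
  D: 318 − 2(64.94) − 2(24.1) = 139.9
  E: 0 + 2(64.94) = 129.9
  F: 0 + 1(24.1) = 24.1
Total out = 293.9 kmol/h; y_F = 24.1 / 293.9 = 0.08199.

0.082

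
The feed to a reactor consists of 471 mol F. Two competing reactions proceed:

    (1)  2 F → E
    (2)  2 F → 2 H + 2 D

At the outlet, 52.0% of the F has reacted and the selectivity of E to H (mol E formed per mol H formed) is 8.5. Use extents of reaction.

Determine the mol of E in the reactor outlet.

116 mol

Conversion of F: F consumed = 0.52 × 471 = 244.9 mol = 2ξ₁ + 2ξ₂.
Selectivity: 1ξ₁ / (2ξ₂) = 8.5 → ξ₁ = 17 ξ₂.
Substitute: (2·17 + 2) ξ₂ = 244.9 → ξ₂ = 6.803 mol, ξ₁ = 115.7 mol.
Outlet amounts (n = n₀ + Σ ν·ξ):
  F: 471 − 2(115.7) − 2(6.803) = 226.1
  E: 0 + 1(115.7) = 115.7
  H: 0 + 2(6.803) = 13.61
  D: 0 + 2(6.803) = 13.61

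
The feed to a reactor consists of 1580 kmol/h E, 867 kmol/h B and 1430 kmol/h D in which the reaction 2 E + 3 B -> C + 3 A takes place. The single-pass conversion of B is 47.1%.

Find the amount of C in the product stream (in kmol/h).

B reacted = 0.471 × 867 = 408.4 kmol/h; ν_B = −3, so ξ = 408.4/3 = 136.1 kmol/h.
Outlet amounts (n = n₀ + ν ξ):
  E: 1580 − 2(136.1) = 1308
  B: 867 − 3(136.1) = 458.6
  C: 0 + 1(136.1) = 136.1
  A: 0 + 3(136.1) = 408.4
  D: 1430 (inert)

136 kmol/h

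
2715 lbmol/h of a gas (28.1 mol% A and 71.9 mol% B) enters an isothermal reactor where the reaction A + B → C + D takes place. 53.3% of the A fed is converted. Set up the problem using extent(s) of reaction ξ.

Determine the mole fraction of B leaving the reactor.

0.569

A reacted = 0.533 × 762.9 = 406.6 lbmol/h; ν_A = −1, so ξ = 406.6/1 = 406.6 lbmol/h.
Outlet amounts (n = n₀ + ν ξ):
  A: 762.9 − 1(406.6) = 356.3
  B: 1952 − 1(406.6) = 1545
  C: 0 + 1(406.6) = 406.6
  D: 0 + 1(406.6) = 406.6
Total out = 2715 lbmol/h; y_B = 1545 / 2715 = 0.5692.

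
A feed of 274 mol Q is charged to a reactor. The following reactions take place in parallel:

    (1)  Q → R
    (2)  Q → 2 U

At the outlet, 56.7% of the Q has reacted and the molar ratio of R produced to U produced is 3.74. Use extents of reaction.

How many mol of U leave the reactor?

36.6 mol

Conversion of Q: Q consumed = 0.567 × 274 = 155.4 mol = 1ξ₁ + 1ξ₂.
Selectivity: 1ξ₁ / (2ξ₂) = 3.74 → ξ₁ = 7.48 ξ₂.
Substitute: (1·7.48 + 1) ξ₂ = 155.4 → ξ₂ = 18.32 mol, ξ₁ = 137 mol.
Outlet amounts (n = n₀ + Σ ν·ξ):
  Q: 274 − 1(137) − 1(18.32) = 118.6
  R: 0 + 1(137) = 137
  U: 0 + 2(18.32) = 36.64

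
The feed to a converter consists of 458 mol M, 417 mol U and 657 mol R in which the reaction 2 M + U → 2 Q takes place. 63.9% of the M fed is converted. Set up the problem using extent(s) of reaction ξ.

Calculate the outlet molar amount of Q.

293 mol

M reacted = 0.639 × 458 = 292.7 mol; ν_M = −2, so ξ = 292.7/2 = 146.3 mol.
Outlet amounts (n = n₀ + ν ξ):
  M: 458 − 2(146.3) = 165.3
  U: 417 − 1(146.3) = 270.7
  Q: 0 + 2(146.3) = 292.7
  R: 657 (inert)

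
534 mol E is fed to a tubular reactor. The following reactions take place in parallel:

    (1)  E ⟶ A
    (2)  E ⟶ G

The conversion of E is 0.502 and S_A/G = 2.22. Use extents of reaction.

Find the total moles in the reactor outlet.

Conversion of E: E consumed = 0.502 × 534 = 268.1 mol = 1ξ₁ + 1ξ₂.
Selectivity: 1ξ₁ / (1ξ₂) = 2.22 → ξ₁ = 2.22 ξ₂.
Substitute: (1·2.22 + 1) ξ₂ = 268.1 → ξ₂ = 83.25 mol, ξ₁ = 184.8 mol.
Outlet amounts (n = n₀ + Σ ν·ξ):
  E: 534 − 1(184.8) − 1(83.25) = 265.9
  A: 0 + 1(184.8) = 184.8
  G: 0 + 1(83.25) = 83.25
Total out = 265.9 + 184.8 + 83.25 = 534 mol.

534 mol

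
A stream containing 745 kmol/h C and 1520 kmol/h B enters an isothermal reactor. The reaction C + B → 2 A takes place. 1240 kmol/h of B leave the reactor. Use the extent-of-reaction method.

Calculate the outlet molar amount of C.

For B: n = n₀ − 1ξ → 1240 = 1520 − 1ξ, giving ξ = 280 kmol/h.
Outlet amounts (n = n₀ + ν ξ):
  C: 745 − 1(280) = 465
  B: 1520 − 1(280) = 1240
  A: 0 + 2(280) = 560

465 kmol/h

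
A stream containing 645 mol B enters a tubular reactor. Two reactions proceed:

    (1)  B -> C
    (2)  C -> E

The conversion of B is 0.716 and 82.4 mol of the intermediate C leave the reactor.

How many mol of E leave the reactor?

Conversion of B: B consumed = 1ξ₁ = 0.716 × 645 → ξ₁ = 461.8 mol.
C balance: n_C = 0 + 1ξ₁ − 1ξ₂ = 82.4 → ξ₂ = (1·461.8 − 82.4)/1 = 379.4 mol.
Outlet amounts (n = n₀ + Σ ν·ξ):
  B: 645 − 1(461.8) = 183.2
  C: 0 + 1(461.8) − 1(379.4) = 82.4
  E: 0 + 1(379.4) = 379.4

379 mol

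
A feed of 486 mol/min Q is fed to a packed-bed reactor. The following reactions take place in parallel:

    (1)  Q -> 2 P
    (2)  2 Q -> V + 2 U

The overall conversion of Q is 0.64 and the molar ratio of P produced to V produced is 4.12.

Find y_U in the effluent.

0.213

Conversion of Q: Q consumed = 0.64 × 486 = 311 mol/min = 1ξ₁ + 2ξ₂.
Selectivity: 2ξ₁ / (1ξ₂) = 4.12 → ξ₁ = 2.06 ξ₂.
Substitute: (1·2.06 + 2) ξ₂ = 311 → ξ₂ = 76.61 mol/min, ξ₁ = 157.8 mol/min.
Outlet amounts (n = n₀ + Σ ν·ξ):
  Q: 486 − 1(157.8) − 2(76.61) = 175
  P: 0 + 2(157.8) = 315.6
  V: 0 + 1(76.61) = 76.61
  U: 0 + 2(76.61) = 153.2
Total out = 720.4 mol/min; y_U = 153.2 / 720.4 = 0.2127.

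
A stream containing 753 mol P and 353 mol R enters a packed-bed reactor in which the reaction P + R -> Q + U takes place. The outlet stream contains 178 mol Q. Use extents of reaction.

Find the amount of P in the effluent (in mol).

575 mol

For Q: n = n₀ + 1ξ → 178 = 0 + 1ξ, giving ξ = 178 mol.
Outlet amounts (n = n₀ + ν ξ):
  P: 753 − 1(178) = 575
  R: 353 − 1(178) = 175
  Q: 0 + 1(178) = 178
  U: 0 + 1(178) = 178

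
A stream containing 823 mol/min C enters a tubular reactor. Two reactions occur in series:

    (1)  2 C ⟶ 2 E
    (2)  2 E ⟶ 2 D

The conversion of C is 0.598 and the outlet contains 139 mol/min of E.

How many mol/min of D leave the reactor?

Conversion of C: C consumed = 2ξ₁ = 0.598 × 823 → ξ₁ = 246.1 mol/min.
E balance: n_E = 0 + 2ξ₁ − 2ξ₂ = 139 → ξ₂ = (2·246.1 − 139)/2 = 176.6 mol/min.
Outlet amounts (n = n₀ + Σ ν·ξ):
  C: 823 − 2(246.1) = 330.8
  E: 0 + 2(246.1) − 2(176.6) = 139
  D: 0 + 2(176.6) = 353.2

353 mol/min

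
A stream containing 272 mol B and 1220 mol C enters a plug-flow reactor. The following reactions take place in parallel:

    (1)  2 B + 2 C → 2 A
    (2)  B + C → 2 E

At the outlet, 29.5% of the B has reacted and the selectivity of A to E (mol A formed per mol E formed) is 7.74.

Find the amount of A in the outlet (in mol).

75.4 mol

Conversion of B: B consumed = 0.295 × 272 = 80.24 mol = 2ξ₁ + 1ξ₂.
Selectivity: 2ξ₁ / (2ξ₂) = 7.74 → ξ₁ = 7.74 ξ₂.
Substitute: (2·7.74 + 1) ξ₂ = 80.24 → ξ₂ = 4.869 mol, ξ₁ = 37.69 mol.
Outlet amounts (n = n₀ + Σ ν·ξ):
  B: 272 − 2(37.69) − 1(4.869) = 191.8
  C: 1220 − 2(37.69) − 1(4.869) = 1140
  A: 0 + 2(37.69) = 75.37
  E: 0 + 2(4.869) = 9.738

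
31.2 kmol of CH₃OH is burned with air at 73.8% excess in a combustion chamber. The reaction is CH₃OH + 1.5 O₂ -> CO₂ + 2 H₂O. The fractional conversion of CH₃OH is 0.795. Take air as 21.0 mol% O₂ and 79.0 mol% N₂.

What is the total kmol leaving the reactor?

Stoichiometric O₂ = 1.5 × 31.2 = 46.8 kmol; O₂ fed = 46.8 × 1.738 = 81.34 kmol.
N₂ fed = 81.34 × 79/21 = 306 kmol.
Fuel reacted = 0.795 × 31.2 → ξ = 24.8 kmol.
Outlet (n = n₀ + ν ξ):
  CH₃OH: 31.2 − 1(24.8) = 6.396
  O₂: 81.34 − 1.5(24.8) = 44.13
  N₂: 306 (inert)
  CO₂: 0 + 1(24.8) = 24.8
  H₂O: 0 + 2(24.8) = 49.61
Total out = 6.396 + 44.13 + 306 + 24.8 + 49.61 = 430.9 kmol.

431 kmol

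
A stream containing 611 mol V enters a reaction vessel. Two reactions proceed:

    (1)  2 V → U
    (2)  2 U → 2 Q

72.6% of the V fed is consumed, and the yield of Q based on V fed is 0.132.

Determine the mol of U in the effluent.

Conversion of V: V consumed = 2ξ₁ = 0.726 × 611 → ξ₁ = 221.8 mol.
Yield of Q: 2ξ₂ / 611 = 0.132 → ξ₂ = 40.33 mol.
Outlet amounts (n = n₀ + Σ ν·ξ):
  V: 611 − 2(221.8) = 167.4
  U: 0 + 1(221.8) − 2(40.33) = 141.1
  Q: 0 + 2(40.33) = 80.65

141 mol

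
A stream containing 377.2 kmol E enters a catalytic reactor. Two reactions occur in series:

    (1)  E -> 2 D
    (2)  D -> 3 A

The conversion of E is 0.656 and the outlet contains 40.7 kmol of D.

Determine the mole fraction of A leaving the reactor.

Conversion of E: E consumed = 1ξ₁ = 0.656 × 377.2 → ξ₁ = 247.4 kmol.
D balance: n_D = 0 + 2ξ₁ − 1ξ₂ = 40.7 → ξ₂ = (2·247.4 − 40.7)/1 = 454.2 kmol.
Outlet amounts (n = n₀ + Σ ν·ξ):
  E: 377.2 − 1(247.4) = 129.8
  D: 0 + 2(247.4) − 1(454.2) = 40.7
  A: 0 + 3(454.2) = 1363
Total out = 1533 kmol; y_A = 1363 / 1533 = 0.8888.

0.889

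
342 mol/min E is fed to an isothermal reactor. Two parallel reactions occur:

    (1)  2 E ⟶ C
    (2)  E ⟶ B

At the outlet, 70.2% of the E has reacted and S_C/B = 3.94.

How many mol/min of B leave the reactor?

Conversion of E: E consumed = 0.702 × 342 = 240.1 mol/min = 2ξ₁ + 1ξ₂.
Selectivity: 1ξ₁ / (1ξ₂) = 3.94 → ξ₁ = 3.94 ξ₂.
Substitute: (2·3.94 + 1) ξ₂ = 240.1 → ξ₂ = 27.04 mol/min, ξ₁ = 106.5 mol/min.
Outlet amounts (n = n₀ + Σ ν·ξ):
  E: 342 − 2(106.5) − 1(27.04) = 101.9
  C: 0 + 1(106.5) = 106.5
  B: 0 + 1(27.04) = 27.04

27 mol/min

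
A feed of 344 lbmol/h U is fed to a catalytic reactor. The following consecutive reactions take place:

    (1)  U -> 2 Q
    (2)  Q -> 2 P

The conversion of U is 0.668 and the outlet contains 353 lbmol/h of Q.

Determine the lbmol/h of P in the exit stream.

Conversion of U: U consumed = 1ξ₁ = 0.668 × 344 → ξ₁ = 229.8 lbmol/h.
Q balance: n_Q = 0 + 2ξ₁ − 1ξ₂ = 353 → ξ₂ = (2·229.8 − 353)/1 = 106.6 lbmol/h.
Outlet amounts (n = n₀ + Σ ν·ξ):
  U: 344 − 1(229.8) = 114.2
  Q: 0 + 2(229.8) − 1(106.6) = 353
  P: 0 + 2(106.6) = 213.2

213 lbmol/h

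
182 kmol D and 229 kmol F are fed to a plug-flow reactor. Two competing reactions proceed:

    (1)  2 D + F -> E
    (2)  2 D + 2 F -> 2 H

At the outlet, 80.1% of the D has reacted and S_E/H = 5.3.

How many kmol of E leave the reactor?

66.6 kmol

Conversion of D: D consumed = 0.801 × 182 = 145.8 kmol = 2ξ₁ + 2ξ₂.
Selectivity: 1ξ₁ / (2ξ₂) = 5.3 → ξ₁ = 10.6 ξ₂.
Substitute: (2·10.6 + 2) ξ₂ = 145.8 → ξ₂ = 6.284 kmol, ξ₁ = 66.61 kmol.
Outlet amounts (n = n₀ + Σ ν·ξ):
  D: 182 − 2(66.61) − 2(6.284) = 36.22
  F: 229 − 1(66.61) − 2(6.284) = 149.8
  E: 0 + 1(66.61) = 66.61
  H: 0 + 2(6.284) = 12.57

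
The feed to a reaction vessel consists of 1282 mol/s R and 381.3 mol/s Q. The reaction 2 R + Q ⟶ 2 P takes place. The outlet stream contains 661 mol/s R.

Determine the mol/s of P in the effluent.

For R: n = n₀ − 2ξ → 661 = 1282 − 2ξ, giving ξ = 310.5 mol/s.
Outlet amounts (n = n₀ + ν ξ):
  R: 1282 − 2(310.5) = 661
  Q: 381.3 − 1(310.5) = 70.8
  P: 0 + 2(310.5) = 621

621 mol/s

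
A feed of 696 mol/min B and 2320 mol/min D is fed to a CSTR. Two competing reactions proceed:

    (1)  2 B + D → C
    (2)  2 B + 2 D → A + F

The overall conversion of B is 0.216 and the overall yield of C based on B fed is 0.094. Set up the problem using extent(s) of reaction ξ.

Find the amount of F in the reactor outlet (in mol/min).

Yield of C: 1ξ₁ / 696 = 0.094 → ξ₁ = 65.42 mol/min.
Conversion of B: 2ξ₁ + 2ξ₂ = 0.216 × 696 = 150.3 → ξ₂ = 9.744 mol/min.
Outlet amounts (n = n₀ + Σ ν·ξ):
  B: 696 − 2(65.42) − 2(9.744) = 545.7
  D: 2320 − 1(65.42) − 2(9.744) = 2235
  C: 0 + 1(65.42) = 65.42
  A: 0 + 1(9.744) = 9.744
  F: 0 + 1(9.744) = 9.744

9.74 mol/min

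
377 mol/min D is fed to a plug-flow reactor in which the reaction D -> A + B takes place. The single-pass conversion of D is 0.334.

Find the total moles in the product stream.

D reacted = 0.334 × 377 = 125.9 mol/min; ν_D = −1, so ξ = 125.9/1 = 125.9 mol/min.
Outlet amounts (n = n₀ + ν ξ):
  D: 377 − 1(125.9) = 251.1
  A: 0 + 1(125.9) = 125.9
  B: 0 + 1(125.9) = 125.9
Total out = 251.1 + 125.9 + 125.9 = 502.9 mol/min.

503 mol/min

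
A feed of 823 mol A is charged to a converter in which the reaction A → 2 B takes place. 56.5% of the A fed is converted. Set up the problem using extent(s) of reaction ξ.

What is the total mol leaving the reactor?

A reacted = 0.565 × 823 = 465 mol; ν_A = −1, so ξ = 465/1 = 465 mol.
Outlet amounts (n = n₀ + ν ξ):
  A: 823 − 1(465) = 358
  B: 0 + 2(465) = 930
Total out = 358 + 930 = 1288 mol.

1290 mol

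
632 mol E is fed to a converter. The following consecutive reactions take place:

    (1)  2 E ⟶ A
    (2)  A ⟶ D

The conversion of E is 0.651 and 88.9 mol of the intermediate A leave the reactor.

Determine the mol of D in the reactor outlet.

Conversion of E: E consumed = 2ξ₁ = 0.651 × 632 → ξ₁ = 205.7 mol.
A balance: n_A = 0 + 1ξ₁ − 1ξ₂ = 88.9 → ξ₂ = (1·205.7 − 88.9)/1 = 116.8 mol.
Outlet amounts (n = n₀ + Σ ν·ξ):
  E: 632 − 2(205.7) = 220.6
  A: 0 + 1(205.7) − 1(116.8) = 88.9
  D: 0 + 1(116.8) = 116.8

117 mol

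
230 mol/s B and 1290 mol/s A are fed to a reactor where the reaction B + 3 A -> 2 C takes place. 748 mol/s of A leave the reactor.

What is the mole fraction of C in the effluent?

0.312

For A: n = n₀ − 3ξ → 748 = 1290 − 3ξ, giving ξ = 180.7 mol/s.
Outlet amounts (n = n₀ + ν ξ):
  B: 230 − 1(180.7) = 49.33
  A: 1290 − 3(180.7) = 748
  C: 0 + 2(180.7) = 361.3
Total out = 1159 mol/s; y_C = 361.3 / 1159 = 0.3119.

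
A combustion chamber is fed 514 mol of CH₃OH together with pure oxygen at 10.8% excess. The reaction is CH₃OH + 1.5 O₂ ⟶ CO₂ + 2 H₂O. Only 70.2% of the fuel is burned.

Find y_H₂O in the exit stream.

Stoichiometric O₂ = 1.5 × 514 = 771 mol; O₂ fed = 771 × 1.108 = 854.3 mol.
Fuel reacted = 0.702 × 514 → ξ = 360.8 mol.
Outlet (n = n₀ + ν ξ):
  CH₃OH: 514 − 1(360.8) = 153.2
  O₂: 854.3 − 1.5(360.8) = 313
  CO₂: 0 + 1(360.8) = 360.8
  H₂O: 0 + 2(360.8) = 721.7
Total out = 1549 mol; y_H₂O = 721.7 / 1549 = 0.466.

0.466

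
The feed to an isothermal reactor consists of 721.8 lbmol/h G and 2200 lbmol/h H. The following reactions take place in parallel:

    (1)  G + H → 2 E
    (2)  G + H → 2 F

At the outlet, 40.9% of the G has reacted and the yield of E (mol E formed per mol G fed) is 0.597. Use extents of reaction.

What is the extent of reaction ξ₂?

Yield of E: 2ξ₁ / 721.8 = 0.597 → ξ₁ = 215.5 lbmol/h.
Conversion of G: 1ξ₁ + 1ξ₂ = 0.409 × 721.8 = 295.2 → ξ₂ = 79.76 lbmol/h.
Outlet amounts (n = n₀ + Σ ν·ξ):
  G: 721.8 − 1(215.5) − 1(79.76) = 426.6
  H: 2200 − 1(215.5) − 1(79.76) = 1905
  E: 0 + 2(215.5) = 430.9
  F: 0 + 2(79.76) = 159.5

ξ₂ = 79.8 lbmol/h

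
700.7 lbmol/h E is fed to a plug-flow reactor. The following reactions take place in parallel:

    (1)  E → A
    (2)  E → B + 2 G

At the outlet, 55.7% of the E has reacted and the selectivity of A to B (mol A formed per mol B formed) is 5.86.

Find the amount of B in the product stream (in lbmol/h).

Conversion of E: E consumed = 0.557 × 700.7 = 390.3 lbmol/h = 1ξ₁ + 1ξ₂.
Selectivity: 1ξ₁ / (1ξ₂) = 5.86 → ξ₁ = 5.86 ξ₂.
Substitute: (1·5.86 + 1) ξ₂ = 390.3 → ξ₂ = 56.89 lbmol/h, ξ₁ = 333.4 lbmol/h.
Outlet amounts (n = n₀ + Σ ν·ξ):
  E: 700.7 − 1(333.4) − 1(56.89) = 310.4
  A: 0 + 1(333.4) = 333.4
  B: 0 + 1(56.89) = 56.89
  G: 0 + 2(56.89) = 113.8

56.9 lbmol/h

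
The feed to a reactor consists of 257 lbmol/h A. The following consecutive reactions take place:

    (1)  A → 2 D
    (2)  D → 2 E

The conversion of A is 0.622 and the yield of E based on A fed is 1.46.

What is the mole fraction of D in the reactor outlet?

0.219

Conversion of A: A consumed = 1ξ₁ = 0.622 × 257 → ξ₁ = 159.9 lbmol/h.
Yield of E: 2ξ₂ / 257 = 1.46 → ξ₂ = 187.6 lbmol/h.
Outlet amounts (n = n₀ + Σ ν·ξ):
  A: 257 − 1(159.9) = 97.15
  D: 0 + 2(159.9) − 1(187.6) = 132.1
  E: 0 + 2(187.6) = 375.2
Total out = 604.5 lbmol/h; y_D = 132.1 / 604.5 = 0.2185.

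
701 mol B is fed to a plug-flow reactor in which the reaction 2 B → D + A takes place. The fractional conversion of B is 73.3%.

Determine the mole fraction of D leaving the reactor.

B reacted = 0.733 × 701 = 513.8 mol; ν_B = −2, so ξ = 513.8/2 = 256.9 mol.
Outlet amounts (n = n₀ + ν ξ):
  B: 701 − 2(256.9) = 187.2
  D: 0 + 1(256.9) = 256.9
  A: 0 + 1(256.9) = 256.9
Total out = 701 mol; y_D = 256.9 / 701 = 0.3665.

0.366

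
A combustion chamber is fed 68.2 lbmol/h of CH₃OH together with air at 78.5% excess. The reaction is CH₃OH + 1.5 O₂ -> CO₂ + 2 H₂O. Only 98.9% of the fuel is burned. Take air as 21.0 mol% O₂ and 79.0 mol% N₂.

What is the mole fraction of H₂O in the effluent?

Stoichiometric O₂ = 1.5 × 68.2 = 102.3 lbmol/h; O₂ fed = 102.3 × 1.785 = 182.6 lbmol/h.
N₂ fed = 182.6 × 79/21 = 686.9 lbmol/h.
Fuel reacted = 0.989 × 68.2 → ξ = 67.45 lbmol/h.
Outlet (n = n₀ + ν ξ):
  CH₃OH: 68.2 − 1(67.45) = 0.7502
  O₂: 182.6 − 1.5(67.45) = 81.43
  N₂: 686.9 (inert)
  CO₂: 0 + 1(67.45) = 67.45
  H₂O: 0 + 2(67.45) = 134.9
Total out = 971.5 lbmol/h; y_H₂O = 134.9 / 971.5 = 0.1389.

0.139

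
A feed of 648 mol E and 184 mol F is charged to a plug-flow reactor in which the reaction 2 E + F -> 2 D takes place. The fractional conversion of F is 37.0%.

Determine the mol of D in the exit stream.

136 mol

F reacted = 0.37 × 184 = 68.08 mol; ν_F = −1, so ξ = 68.08/1 = 68.08 mol.
Outlet amounts (n = n₀ + ν ξ):
  E: 648 − 2(68.08) = 511.8
  F: 184 − 1(68.08) = 115.9
  D: 0 + 2(68.08) = 136.2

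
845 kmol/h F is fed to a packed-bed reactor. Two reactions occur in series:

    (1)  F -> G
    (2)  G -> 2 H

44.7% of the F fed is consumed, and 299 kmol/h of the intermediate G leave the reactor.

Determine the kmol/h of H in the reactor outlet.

Conversion of F: F consumed = 1ξ₁ = 0.447 × 845 → ξ₁ = 377.7 kmol/h.
G balance: n_G = 0 + 1ξ₁ − 1ξ₂ = 299 → ξ₂ = (1·377.7 − 299)/1 = 78.72 kmol/h.
Outlet amounts (n = n₀ + Σ ν·ξ):
  F: 845 − 1(377.7) = 467.3
  G: 0 + 1(377.7) − 1(78.72) = 299
  H: 0 + 2(78.72) = 157.4

157 kmol/h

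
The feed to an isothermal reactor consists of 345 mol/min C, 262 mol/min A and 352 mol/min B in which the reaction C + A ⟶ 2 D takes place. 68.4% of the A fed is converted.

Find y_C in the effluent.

A reacted = 0.684 × 262 = 179.2 mol/min; ν_A = −1, so ξ = 179.2/1 = 179.2 mol/min.
Outlet amounts (n = n₀ + ν ξ):
  C: 345 − 1(179.2) = 165.8
  A: 262 − 1(179.2) = 82.79
  D: 0 + 2(179.2) = 358.4
  B: 352 (inert)
Total out = 959 mol/min; y_C = 165.8 / 959 = 0.1729.

0.173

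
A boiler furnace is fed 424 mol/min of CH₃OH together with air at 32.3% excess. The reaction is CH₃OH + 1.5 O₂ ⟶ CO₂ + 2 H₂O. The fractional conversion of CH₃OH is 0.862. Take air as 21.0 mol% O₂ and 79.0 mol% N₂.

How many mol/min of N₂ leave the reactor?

Stoichiometric O₂ = 1.5 × 424 = 636 mol/min; O₂ fed = 636 × 1.323 = 841.4 mol/min.
N₂ fed = 841.4 × 79/21 = 3165 mol/min.
Fuel reacted = 0.862 × 424 → ξ = 365.5 mol/min.
Outlet (n = n₀ + ν ξ):
  CH₃OH: 424 − 1(365.5) = 58.51
  O₂: 841.4 − 1.5(365.5) = 293.2
  N₂: 3165 (inert)
  CO₂: 0 + 1(365.5) = 365.5
  H₂O: 0 + 2(365.5) = 731

3170 mol/min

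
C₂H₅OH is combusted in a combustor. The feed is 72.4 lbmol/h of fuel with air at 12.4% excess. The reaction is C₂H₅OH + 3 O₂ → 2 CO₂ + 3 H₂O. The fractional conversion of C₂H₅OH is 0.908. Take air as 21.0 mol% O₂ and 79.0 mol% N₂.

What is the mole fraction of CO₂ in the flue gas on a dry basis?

Stoichiometric O₂ = 3 × 72.4 = 217.2 lbmol/h; O₂ fed = 217.2 × 1.124 = 244.1 lbmol/h.
N₂ fed = 244.1 × 79/21 = 918.4 lbmol/h.
Fuel reacted = 0.908 × 72.4 → ξ = 65.74 lbmol/h.
Outlet (n = n₀ + ν ξ):
  C₂H₅OH: 72.4 − 1(65.74) = 6.661
  O₂: 244.1 − 3(65.74) = 46.92
  N₂: 918.4 (inert)
  CO₂: 0 + 2(65.74) = 131.5
  H₂O: 0 + 3(65.74) = 197.2
Dry total = 1103 lbmol/h; y_CO₂ (dry) = 131.5 / 1103 = 0.1192.

0.119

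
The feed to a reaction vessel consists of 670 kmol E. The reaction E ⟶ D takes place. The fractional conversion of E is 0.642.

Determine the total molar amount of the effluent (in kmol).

E reacted = 0.642 × 670 = 430.1 kmol; ν_E = −1, so ξ = 430.1/1 = 430.1 kmol.
Outlet amounts (n = n₀ + ν ξ):
  E: 670 − 1(430.1) = 239.9
  D: 0 + 1(430.1) = 430.1
Total out = 239.9 + 430.1 = 670 kmol.

670 kmol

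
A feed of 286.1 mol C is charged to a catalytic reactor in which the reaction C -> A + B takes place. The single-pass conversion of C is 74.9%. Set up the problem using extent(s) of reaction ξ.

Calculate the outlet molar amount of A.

C reacted = 0.749 × 286.1 = 214.3 mol; ν_C = −1, so ξ = 214.3/1 = 214.3 mol.
Outlet amounts (n = n₀ + ν ξ):
  C: 286.1 − 1(214.3) = 71.81
  A: 0 + 1(214.3) = 214.3
  B: 0 + 1(214.3) = 214.3

214 mol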